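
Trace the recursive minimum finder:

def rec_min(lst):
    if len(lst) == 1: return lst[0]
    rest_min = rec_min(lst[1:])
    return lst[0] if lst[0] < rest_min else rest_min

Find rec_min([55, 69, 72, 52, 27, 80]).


rec_min([55, 69, 72, 52, 27, 80]): compare 55 with rec_min([69, 72, 52, 27, 80])
rec_min([69, 72, 52, 27, 80]): compare 69 with rec_min([72, 52, 27, 80])
rec_min([72, 52, 27, 80]): compare 72 with rec_min([52, 27, 80])
rec_min([52, 27, 80]): compare 52 with rec_min([27, 80])
rec_min([27, 80]): compare 27 with rec_min([80])
rec_min([80]) = 80  (base case)
Compare 27 with 80 -> 27
Compare 52 with 27 -> 27
Compare 72 with 27 -> 27
Compare 69 with 27 -> 27
Compare 55 with 27 -> 27

27


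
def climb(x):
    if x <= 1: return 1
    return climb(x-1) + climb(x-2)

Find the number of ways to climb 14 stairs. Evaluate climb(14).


Building up from base cases:
climb(0) = 1
climb(1) = 1
climb(2) = climb(1) + climb(0) = 1 + 1 = 2
climb(3) = climb(2) + climb(1) = 2 + 1 = 3
climb(4) = climb(3) + climb(2) = 3 + 2 = 5
climb(5) = climb(4) + climb(3) = 5 + 3 = 8
climb(6) = climb(5) + climb(4) = 8 + 5 = 13
climb(7) = climb(6) + climb(5) = 13 + 8 = 21
climb(8) = climb(7) + climb(6) = 21 + 13 = 34
climb(9) = climb(8) + climb(7) = 34 + 21 = 55
climb(10) = climb(9) + climb(8) = 55 + 34 = 89
climb(11) = climb(10) + climb(9) = 89 + 55 = 144
climb(12) = climb(11) + climb(10) = 144 + 89 = 233
climb(13) = climb(12) + climb(11) = 233 + 144 = 377
climb(14) = climb(13) + climb(12) = 377 + 233 = 610

610


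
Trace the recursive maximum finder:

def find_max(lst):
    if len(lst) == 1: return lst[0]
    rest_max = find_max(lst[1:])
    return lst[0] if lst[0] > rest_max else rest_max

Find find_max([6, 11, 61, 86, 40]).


find_max([6, 11, 61, 86, 40]): compare 6 with find_max([11, 61, 86, 40])
find_max([11, 61, 86, 40]): compare 11 with find_max([61, 86, 40])
find_max([61, 86, 40]): compare 61 with find_max([86, 40])
find_max([86, 40]): compare 86 with find_max([40])
find_max([40]) = 40  (base case)
Compare 86 with 40 -> 86
Compare 61 with 86 -> 86
Compare 11 with 86 -> 86
Compare 6 with 86 -> 86

86


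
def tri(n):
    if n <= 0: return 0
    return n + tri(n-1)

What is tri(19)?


tri(19)
= 19 + 18 + 17 + 16 + 15 + 14 + 13 + 12 + 11 + 10 + 9 + 8 + 7 + 6 + 5 + 4 + 3 + 2 + 1 + tri(0)
= 19 + 18 + 17 + 16 + 15 + 14 + 13 + 12 + 11 + 10 + 9 + 8 + 7 + 6 + 5 + 4 + 3 + 2 + 1 + 0
= 190

190


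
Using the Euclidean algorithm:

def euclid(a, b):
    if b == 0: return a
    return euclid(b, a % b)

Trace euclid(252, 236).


euclid(252, 236) = euclid(236, 16)
euclid(236, 16) = euclid(16, 12)
euclid(16, 12) = euclid(12, 4)
euclid(12, 4) = euclid(4, 0)
euclid(4, 0) = 4  (base case)

4


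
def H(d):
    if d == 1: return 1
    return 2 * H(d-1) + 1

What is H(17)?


H(17) = 2 * H(16) + 1
H(16) = 2 * H(15) + 1
H(15) = 2 * H(14) + 1
H(14) = 2 * H(13) + 1
H(13) = 2 * H(12) + 1
H(12) = 2 * H(11) + 1
H(11) = 2 * H(10) + 1
H(10) = 2 * H(9) + 1
H(9) = 2 * H(8) + 1
H(8) = 2 * H(7) + 1
H(7) = 2 * H(6) + 1
H(6) = 2 * H(5) + 1
H(5) = 2 * H(4) + 1
H(4) = 2 * H(3) + 1
H(3) = 2 * H(2) + 1
H(2) = 2 * H(1) + 1
H(1) = 1  (base case)
H(2) = 2 * 1 + 1 = 3
H(3) = 2 * 3 + 1 = 7
H(4) = 2 * 7 + 1 = 15
H(5) = 2 * 15 + 1 = 31
H(6) = 2 * 31 + 1 = 63
H(7) = 2 * 63 + 1 = 127
H(8) = 2 * 127 + 1 = 255
H(9) = 2 * 255 + 1 = 511
H(10) = 2 * 511 + 1 = 1023
H(11) = 2 * 1023 + 1 = 2047
H(12) = 2 * 2047 + 1 = 4095
H(13) = 2 * 4095 + 1 = 8191
H(14) = 2 * 8191 + 1 = 16383
H(15) = 2 * 16383 + 1 = 32767
H(16) = 2 * 32767 + 1 = 65535
H(17) = 2 * 65535 + 1 = 131071

131071


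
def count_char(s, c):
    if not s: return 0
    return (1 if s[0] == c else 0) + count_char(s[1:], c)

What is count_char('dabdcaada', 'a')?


s[0]='d' != 'a' -> 0
s[0]='a' == 'a' -> 1
s[0]='b' != 'a' -> 0
s[0]='d' != 'a' -> 0
s[0]='c' != 'a' -> 0
s[0]='a' == 'a' -> 1
s[0]='a' == 'a' -> 1
s[0]='d' != 'a' -> 0
s[0]='a' == 'a' -> 1
Sum: 0 + 1 + 0 + 0 + 0 + 1 + 1 + 0 + 1 = 4

4


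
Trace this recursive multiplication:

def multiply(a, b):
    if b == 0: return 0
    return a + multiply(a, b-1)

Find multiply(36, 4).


multiply(36, 4) = 36 + multiply(36, 3)
multiply(36, 3) = 36 + multiply(36, 2)
multiply(36, 2) = 36 + multiply(36, 1)
multiply(36, 1) = 36 + multiply(36, 0)
multiply(36, 0) = 0  (base case)
Total: 36 + 36 + 36 + 36 + 0 = 144

144


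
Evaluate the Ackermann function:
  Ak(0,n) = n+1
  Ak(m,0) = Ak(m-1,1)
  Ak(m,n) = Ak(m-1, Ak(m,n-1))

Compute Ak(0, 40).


Ak(0, 40) = 41
Result: Ak(0, 40) = 41

41


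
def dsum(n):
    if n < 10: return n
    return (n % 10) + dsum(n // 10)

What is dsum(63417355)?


dsum(63417355) = 5 + dsum(6341735)
dsum(6341735) = 5 + dsum(634173)
dsum(634173) = 3 + dsum(63417)
dsum(63417) = 7 + dsum(6341)
dsum(6341) = 1 + dsum(634)
dsum(634) = 4 + dsum(63)
dsum(63) = 3 + dsum(6)
dsum(6) = 6  (base case)
Total: 5 + 5 + 3 + 7 + 1 + 4 + 3 + 6 = 34

34


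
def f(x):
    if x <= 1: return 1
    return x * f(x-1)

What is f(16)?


f(16)
= 16 * f(15)
= 16 * 15 * f(14)
= 16 * 15 * 14 * f(13)
= 16 * 15 * 14 * 13 * f(12)
= 16 * 15 * 14 * 13 * 12 * f(11)
= 16 * 15 * 14 * 13 * 12 * 11 * f(10)
= 16 * 15 * 14 * 13 * 12 * 11 * 10 * f(9)
= 16 * 15 * 14 * 13 * 12 * 11 * 10 * 9 * f(8)
= 16 * 15 * 14 * 13 * 12 * 11 * 10 * 9 * 8 * f(7)
= 16 * 15 * 14 * 13 * 12 * 11 * 10 * 9 * 8 * 7 * f(6)
= 16 * 15 * 14 * 13 * 12 * 11 * 10 * 9 * 8 * 7 * 6 * f(5)
= 16 * 15 * 14 * 13 * 12 * 11 * 10 * 9 * 8 * 7 * 6 * 5 * f(4)
= 16 * 15 * 14 * 13 * 12 * 11 * 10 * 9 * 8 * 7 * 6 * 5 * 4 * f(3)
= 16 * 15 * 14 * 13 * 12 * 11 * 10 * 9 * 8 * 7 * 6 * 5 * 4 * 3 * f(2)
= 16 * 15 * 14 * 13 * 12 * 11 * 10 * 9 * 8 * 7 * 6 * 5 * 4 * 3 * 2 * f(1)
= 16 * 15 * 14 * 13 * 12 * 11 * 10 * 9 * 8 * 7 * 6 * 5 * 4 * 3 * 2 * 1
= 20922789888000

20922789888000


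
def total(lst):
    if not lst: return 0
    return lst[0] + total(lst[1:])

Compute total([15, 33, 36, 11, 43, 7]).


total([15, 33, 36, 11, 43, 7]) = 15 + total([33, 36, 11, 43, 7])
total([33, 36, 11, 43, 7]) = 33 + total([36, 11, 43, 7])
total([36, 11, 43, 7]) = 36 + total([11, 43, 7])
total([11, 43, 7]) = 11 + total([43, 7])
total([43, 7]) = 43 + total([7])
total([7]) = 7 + total([])
total([]) = 0  (base case)
Total: 15 + 33 + 36 + 11 + 43 + 7 + 0 = 145

145


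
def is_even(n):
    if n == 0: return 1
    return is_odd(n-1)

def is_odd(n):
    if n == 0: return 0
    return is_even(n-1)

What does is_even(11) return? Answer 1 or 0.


is_even(11) = is_odd(10)
is_odd(10) = is_even(9)
is_even(9) = is_odd(8)
is_odd(8) = is_even(7)
is_even(7) = is_odd(6)
is_odd(6) = is_even(5)
is_even(5) = is_odd(4)
is_odd(4) = is_even(3)
is_even(3) = is_odd(2)
is_odd(2) = is_even(1)
is_even(1) = is_odd(0)
is_odd(0) = 0  (base case)
Result: 0

0


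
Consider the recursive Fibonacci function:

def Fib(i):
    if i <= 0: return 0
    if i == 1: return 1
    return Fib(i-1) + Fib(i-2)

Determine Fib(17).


Computing Fib(17) bottom-up:
Fib(0) = 0
Fib(1) = 1
Fib(2) = Fib(1) + Fib(0) = 1 + 0 = 1
Fib(3) = Fib(2) + Fib(1) = 1 + 1 = 2
Fib(4) = Fib(3) + Fib(2) = 2 + 1 = 3
Fib(5) = Fib(4) + Fib(3) = 3 + 2 = 5
Fib(6) = Fib(5) + Fib(4) = 5 + 3 = 8
Fib(7) = Fib(6) + Fib(5) = 8 + 5 = 13
Fib(8) = Fib(7) + Fib(6) = 13 + 8 = 21
Fib(9) = Fib(8) + Fib(7) = 21 + 13 = 34
Fib(10) = Fib(9) + Fib(8) = 34 + 21 = 55
Fib(11) = Fib(10) + Fib(9) = 55 + 34 = 89
Fib(12) = Fib(11) + Fib(10) = 89 + 55 = 144
Fib(13) = Fib(12) + Fib(11) = 144 + 89 = 233
Fib(14) = Fib(13) + Fib(12) = 233 + 144 = 377
Fib(15) = Fib(14) + Fib(13) = 377 + 233 = 610
Fib(16) = Fib(15) + Fib(14) = 610 + 377 = 987
Fib(17) = Fib(16) + Fib(15) = 987 + 610 = 1597

1597


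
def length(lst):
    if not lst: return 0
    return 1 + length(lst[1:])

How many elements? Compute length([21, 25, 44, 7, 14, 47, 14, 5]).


length([21, 25, 44, 7, 14, 47, 14, 5]) = 1 + length([25, 44, 7, 14, 47, 14, 5])
length([25, 44, 7, 14, 47, 14, 5]) = 1 + length([44, 7, 14, 47, 14, 5])
length([44, 7, 14, 47, 14, 5]) = 1 + length([7, 14, 47, 14, 5])
length([7, 14, 47, 14, 5]) = 1 + length([14, 47, 14, 5])
length([14, 47, 14, 5]) = 1 + length([47, 14, 5])
length([47, 14, 5]) = 1 + length([14, 5])
length([14, 5]) = 1 + length([5])
length([5]) = 1 + length([])
length([]) = 0  (base case)
Unwinding: 1 + 1 + 1 + 1 + 1 + 1 + 1 + 1 + 0 = 8

8


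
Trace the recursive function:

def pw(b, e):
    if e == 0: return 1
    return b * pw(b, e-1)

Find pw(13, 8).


pw(13, 8)
= 13 * pw(13, 7)
= 13 * 13 * pw(13, 6)
= 13 * 13 * 13 * pw(13, 5)
= 13 * 13 * 13 * 13 * pw(13, 4)
= 13 * 13 * 13 * 13 * 13 * pw(13, 3)
= 13 * 13 * 13 * 13 * 13 * 13 * pw(13, 2)
= 13 * 13 * 13 * 13 * 13 * 13 * 13 * pw(13, 1)
= 13 * 13 * 13 * 13 * 13 * 13 * 13 * 13 * pw(13, 0)
= 13 * 13 * 13 * 13 * 13 * 13 * 13 * 13 * 1
= 815730721

815730721


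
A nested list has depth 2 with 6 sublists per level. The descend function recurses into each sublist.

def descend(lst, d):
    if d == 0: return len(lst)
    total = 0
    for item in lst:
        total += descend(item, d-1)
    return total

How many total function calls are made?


At depth 0 (root): 1 call
At depth 1: each of 1 parents calls descend on 6 children = 6 calls
At depth 2: each of 6 parents calls descend on 6 children = 36 calls
Total: 1 + 6 + 36 = 43

43


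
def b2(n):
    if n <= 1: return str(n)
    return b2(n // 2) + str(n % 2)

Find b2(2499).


b2(2499) = b2(1249) + '1'
b2(1249) = b2(624) + '1'
b2(624) = b2(312) + '0'
b2(312) = b2(156) + '0'
b2(156) = b2(78) + '0'
b2(78) = b2(39) + '0'
b2(39) = b2(19) + '1'
b2(19) = b2(9) + '1'
b2(9) = b2(4) + '1'
b2(4) = b2(2) + '0'
b2(2) = b2(1) + '0'
b2(1) = '1'  (base case)
Concatenating: '1' + '0' + '0' + '1' + '1' + '1' + '0' + '0' + '0' + '0' + '1' + '1' = '100111000011'

100111000011


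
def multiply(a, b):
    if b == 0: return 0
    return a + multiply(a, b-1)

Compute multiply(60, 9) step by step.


multiply(60, 9) = 60 + multiply(60, 8)
multiply(60, 8) = 60 + multiply(60, 7)
multiply(60, 7) = 60 + multiply(60, 6)
multiply(60, 6) = 60 + multiply(60, 5)
multiply(60, 5) = 60 + multiply(60, 4)
multiply(60, 4) = 60 + multiply(60, 3)
multiply(60, 3) = 60 + multiply(60, 2)
multiply(60, 2) = 60 + multiply(60, 1)
multiply(60, 1) = 60 + multiply(60, 0)
multiply(60, 0) = 0  (base case)
Total: 60 + 60 + 60 + 60 + 60 + 60 + 60 + 60 + 60 + 0 = 540

540


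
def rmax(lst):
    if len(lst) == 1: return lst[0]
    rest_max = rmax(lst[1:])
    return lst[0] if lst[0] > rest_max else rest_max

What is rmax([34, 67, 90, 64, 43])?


rmax([34, 67, 90, 64, 43]): compare 34 with rmax([67, 90, 64, 43])
rmax([67, 90, 64, 43]): compare 67 with rmax([90, 64, 43])
rmax([90, 64, 43]): compare 90 with rmax([64, 43])
rmax([64, 43]): compare 64 with rmax([43])
rmax([43]) = 43  (base case)
Compare 64 with 43 -> 64
Compare 90 with 64 -> 90
Compare 67 with 90 -> 90
Compare 34 with 90 -> 90

90


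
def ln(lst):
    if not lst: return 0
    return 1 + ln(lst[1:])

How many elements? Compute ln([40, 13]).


ln([40, 13]) = 1 + ln([13])
ln([13]) = 1 + ln([])
ln([]) = 0  (base case)
Unwinding: 1 + 1 + 0 = 2

2


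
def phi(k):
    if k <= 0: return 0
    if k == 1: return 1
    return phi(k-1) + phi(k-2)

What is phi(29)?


Computing phi(29) bottom-up:
phi(0) = 0
phi(1) = 1
phi(2) = phi(1) + phi(0) = 1 + 0 = 1
phi(3) = phi(2) + phi(1) = 1 + 1 = 2
phi(4) = phi(3) + phi(2) = 2 + 1 = 3
phi(5) = phi(4) + phi(3) = 3 + 2 = 5
phi(6) = phi(5) + phi(4) = 5 + 3 = 8
phi(7) = phi(6) + phi(5) = 8 + 5 = 13
phi(8) = phi(7) + phi(6) = 13 + 8 = 21
phi(9) = phi(8) + phi(7) = 21 + 13 = 34
phi(10) = phi(9) + phi(8) = 34 + 21 = 55
phi(11) = phi(10) + phi(9) = 55 + 34 = 89
phi(12) = phi(11) + phi(10) = 89 + 55 = 144
phi(13) = phi(12) + phi(11) = 144 + 89 = 233
phi(14) = phi(13) + phi(12) = 233 + 144 = 377
phi(15) = phi(14) + phi(13) = 377 + 233 = 610
phi(16) = phi(15) + phi(14) = 610 + 377 = 987
phi(17) = phi(16) + phi(15) = 987 + 610 = 1597
phi(18) = phi(17) + phi(16) = 1597 + 987 = 2584
phi(19) = phi(18) + phi(17) = 2584 + 1597 = 4181
phi(20) = phi(19) + phi(18) = 4181 + 2584 = 6765
phi(21) = phi(20) + phi(19) = 6765 + 4181 = 10946
phi(22) = phi(21) + phi(20) = 10946 + 6765 = 17711
phi(23) = phi(22) + phi(21) = 17711 + 10946 = 28657
phi(24) = phi(23) + phi(22) = 28657 + 17711 = 46368
phi(25) = phi(24) + phi(23) = 46368 + 28657 = 75025
phi(26) = phi(25) + phi(24) = 75025 + 46368 = 121393
phi(27) = phi(26) + phi(25) = 121393 + 75025 = 196418
phi(28) = phi(27) + phi(26) = 196418 + 121393 = 317811
phi(29) = phi(28) + phi(27) = 317811 + 196418 = 514229

514229


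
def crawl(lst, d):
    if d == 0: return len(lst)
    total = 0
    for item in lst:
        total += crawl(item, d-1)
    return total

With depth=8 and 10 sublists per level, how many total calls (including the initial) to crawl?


At depth 0 (root): 1 call
At depth 1: each of 1 parents calls crawl on 10 children = 10 calls
At depth 2: each of 10 parents calls crawl on 10 children = 100 calls
At depth 3: each of 100 parents calls crawl on 10 children = 1000 calls
At depth 4: each of 1000 parents calls crawl on 10 children = 10000 calls
At depth 5: each of 10000 parents calls crawl on 10 children = 100000 calls
At depth 6: each of 100000 parents calls crawl on 10 children = 1000000 calls
At depth 7: each of 1000000 parents calls crawl on 10 children = 10000000 calls
At depth 8: each of 10000000 parents calls crawl on 10 children = 100000000 calls
Total: 1 + 10 + 100 + 1000 + 10000 + 100000 + 1000000 + 10000000 + 100000000 = 111111111

111111111


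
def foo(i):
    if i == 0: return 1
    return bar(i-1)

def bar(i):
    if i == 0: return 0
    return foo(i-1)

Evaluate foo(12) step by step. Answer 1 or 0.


foo(12) = bar(11)
bar(11) = foo(10)
foo(10) = bar(9)
bar(9) = foo(8)
foo(8) = bar(7)
bar(7) = foo(6)
foo(6) = bar(5)
bar(5) = foo(4)
foo(4) = bar(3)
bar(3) = foo(2)
foo(2) = bar(1)
bar(1) = foo(0)
foo(0) = 1  (base case)
Result: 1

1


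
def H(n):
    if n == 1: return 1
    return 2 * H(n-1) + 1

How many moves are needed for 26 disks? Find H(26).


H(26) = 2 * H(25) + 1
H(25) = 2 * H(24) + 1
H(24) = 2 * H(23) + 1
H(23) = 2 * H(22) + 1
H(22) = 2 * H(21) + 1
H(21) = 2 * H(20) + 1
H(20) = 2 * H(19) + 1
H(19) = 2 * H(18) + 1
H(18) = 2 * H(17) + 1
H(17) = 2 * H(16) + 1
H(16) = 2 * H(15) + 1
H(15) = 2 * H(14) + 1
H(14) = 2 * H(13) + 1
H(13) = 2 * H(12) + 1
H(12) = 2 * H(11) + 1
H(11) = 2 * H(10) + 1
H(10) = 2 * H(9) + 1
H(9) = 2 * H(8) + 1
H(8) = 2 * H(7) + 1
H(7) = 2 * H(6) + 1
H(6) = 2 * H(5) + 1
H(5) = 2 * H(4) + 1
H(4) = 2 * H(3) + 1
H(3) = 2 * H(2) + 1
H(2) = 2 * H(1) + 1
H(1) = 1  (base case)
H(2) = 2 * 1 + 1 = 3
H(3) = 2 * 3 + 1 = 7
H(4) = 2 * 7 + 1 = 15
H(5) = 2 * 15 + 1 = 31
H(6) = 2 * 31 + 1 = 63
H(7) = 2 * 63 + 1 = 127
H(8) = 2 * 127 + 1 = 255
H(9) = 2 * 255 + 1 = 511
H(10) = 2 * 511 + 1 = 1023
H(11) = 2 * 1023 + 1 = 2047
H(12) = 2 * 2047 + 1 = 4095
H(13) = 2 * 4095 + 1 = 8191
H(14) = 2 * 8191 + 1 = 16383
H(15) = 2 * 16383 + 1 = 32767
H(16) = 2 * 32767 + 1 = 65535
H(17) = 2 * 65535 + 1 = 131071
H(18) = 2 * 131071 + 1 = 262143
H(19) = 2 * 262143 + 1 = 524287
H(20) = 2 * 524287 + 1 = 1048575
H(21) = 2 * 1048575 + 1 = 2097151
H(22) = 2 * 2097151 + 1 = 4194303
H(23) = 2 * 4194303 + 1 = 8388607
H(24) = 2 * 8388607 + 1 = 16777215
H(25) = 2 * 16777215 + 1 = 33554431
H(26) = 2 * 33554431 + 1 = 67108863

67108863


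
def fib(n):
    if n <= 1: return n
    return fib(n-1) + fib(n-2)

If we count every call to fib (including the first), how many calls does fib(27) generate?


Let C(n) = total calls for fib(n)
C(0) = 1, C(1) = 1
C(2) = 1 + C(1) + C(0) = 1 + 1 + 1 = 3
C(3) = 1 + C(2) + C(1) = 1 + 3 + 1 = 5
C(4) = 1 + C(3) + C(2) = 1 + 5 + 3 = 9
C(5) = 1 + C(4) + C(3) = 1 + 9 + 5 = 15
C(6) = 1 + C(5) + C(4) = 1 + 15 + 9 = 25
C(7) = 1 + C(6) + C(5) = 1 + 25 + 15 = 41
C(8) = 1 + C(7) + C(6) = 1 + 41 + 25 = 67
C(9) = 1 + C(8) + C(7) = 1 + 67 + 41 = 109
C(10) = 1 + C(9) + C(8) = 1 + 109 + 67 = 177
C(11) = 1 + C(10) + C(9) = 1 + 177 + 109 = 287
C(12) = 1 + C(11) + C(10) = 1 + 287 + 177 = 465
C(13) = 1 + C(12) + C(11) = 1 + 465 + 287 = 753
C(14) = 1 + C(13) + C(12) = 1 + 753 + 465 = 1219
C(15) = 1 + C(14) + C(13) = 1 + 1219 + 753 = 1973
C(16) = 1 + C(15) + C(14) = 1 + 1973 + 1219 = 3193
C(17) = 1 + C(16) + C(15) = 1 + 3193 + 1973 = 5167
C(18) = 1 + C(17) + C(16) = 1 + 5167 + 3193 = 8361
C(19) = 1 + C(18) + C(17) = 1 + 8361 + 5167 = 13529
C(20) = 1 + C(19) + C(18) = 1 + 13529 + 8361 = 21891
C(21) = 1 + C(20) + C(19) = 1 + 21891 + 13529 = 35421
C(22) = 1 + C(21) + C(20) = 1 + 35421 + 21891 = 57313
C(23) = 1 + C(22) + C(21) = 1 + 57313 + 35421 = 92735
C(24) = 1 + C(23) + C(22) = 1 + 92735 + 57313 = 150049
C(25) = 1 + C(24) + C(23) = 1 + 150049 + 92735 = 242785
C(26) = 1 + C(25) + C(24) = 1 + 242785 + 150049 = 392835
C(27) = 1 + C(26) + C(25) = 1 + 392835 + 242785 = 635621

635621


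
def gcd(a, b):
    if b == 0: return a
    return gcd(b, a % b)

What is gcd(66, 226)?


gcd(66, 226) = gcd(226, 66)
gcd(226, 66) = gcd(66, 28)
gcd(66, 28) = gcd(28, 10)
gcd(28, 10) = gcd(10, 8)
gcd(10, 8) = gcd(8, 2)
gcd(8, 2) = gcd(2, 0)
gcd(2, 0) = 2  (base case)

2


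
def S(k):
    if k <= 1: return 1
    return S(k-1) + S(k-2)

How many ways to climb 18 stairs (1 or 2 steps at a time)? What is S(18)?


Building up from base cases:
S(0) = 1
S(1) = 1
S(2) = S(1) + S(0) = 1 + 1 = 2
S(3) = S(2) + S(1) = 2 + 1 = 3
S(4) = S(3) + S(2) = 3 + 2 = 5
S(5) = S(4) + S(3) = 5 + 3 = 8
S(6) = S(5) + S(4) = 8 + 5 = 13
S(7) = S(6) + S(5) = 13 + 8 = 21
S(8) = S(7) + S(6) = 21 + 13 = 34
S(9) = S(8) + S(7) = 34 + 21 = 55
S(10) = S(9) + S(8) = 55 + 34 = 89
S(11) = S(10) + S(9) = 89 + 55 = 144
S(12) = S(11) + S(10) = 144 + 89 = 233
S(13) = S(12) + S(11) = 233 + 144 = 377
S(14) = S(13) + S(12) = 377 + 233 = 610
S(15) = S(14) + S(13) = 610 + 377 = 987
S(16) = S(15) + S(14) = 987 + 610 = 1597
S(17) = S(16) + S(15) = 1597 + 987 = 2584
S(18) = S(17) + S(16) = 2584 + 1597 = 4181

4181


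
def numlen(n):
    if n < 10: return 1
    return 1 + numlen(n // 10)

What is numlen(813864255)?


numlen(813864255) = 1 + numlen(81386425)
numlen(81386425) = 1 + numlen(8138642)
numlen(8138642) = 1 + numlen(813864)
numlen(813864) = 1 + numlen(81386)
numlen(81386) = 1 + numlen(8138)
numlen(8138) = 1 + numlen(813)
numlen(813) = 1 + numlen(81)
numlen(81) = 1 + numlen(8)
numlen(8) = 1  (base case: 8 < 10)
Unwinding: 1 + 1 + 1 + 1 + 1 + 1 + 1 + 1 + 1 = 9

9


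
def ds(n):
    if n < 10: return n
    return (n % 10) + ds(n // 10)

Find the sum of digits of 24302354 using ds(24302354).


ds(24302354) = 4 + ds(2430235)
ds(2430235) = 5 + ds(243023)
ds(243023) = 3 + ds(24302)
ds(24302) = 2 + ds(2430)
ds(2430) = 0 + ds(243)
ds(243) = 3 + ds(24)
ds(24) = 4 + ds(2)
ds(2) = 2  (base case)
Total: 4 + 5 + 3 + 2 + 0 + 3 + 4 + 2 = 23

23


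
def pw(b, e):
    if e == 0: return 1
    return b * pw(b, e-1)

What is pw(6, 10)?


pw(6, 10)
= 6 * pw(6, 9)
= 6 * 6 * pw(6, 8)
= 6 * 6 * 6 * pw(6, 7)
= 6 * 6 * 6 * 6 * pw(6, 6)
= 6 * 6 * 6 * 6 * 6 * pw(6, 5)
= 6 * 6 * 6 * 6 * 6 * 6 * pw(6, 4)
= 6 * 6 * 6 * 6 * 6 * 6 * 6 * pw(6, 3)
= 6 * 6 * 6 * 6 * 6 * 6 * 6 * 6 * pw(6, 2)
= 6 * 6 * 6 * 6 * 6 * 6 * 6 * 6 * 6 * pw(6, 1)
= 6 * 6 * 6 * 6 * 6 * 6 * 6 * 6 * 6 * 6 * pw(6, 0)
= 6 * 6 * 6 * 6 * 6 * 6 * 6 * 6 * 6 * 6 * 1
= 60466176

60466176


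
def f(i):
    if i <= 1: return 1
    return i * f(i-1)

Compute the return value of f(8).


f(8)
= 8 * f(7)
= 8 * 7 * f(6)
= 8 * 7 * 6 * f(5)
= 8 * 7 * 6 * 5 * f(4)
= 8 * 7 * 6 * 5 * 4 * f(3)
= 8 * 7 * 6 * 5 * 4 * 3 * f(2)
= 8 * 7 * 6 * 5 * 4 * 3 * 2 * f(1)
= 8 * 7 * 6 * 5 * 4 * 3 * 2 * 1
= 40320

40320


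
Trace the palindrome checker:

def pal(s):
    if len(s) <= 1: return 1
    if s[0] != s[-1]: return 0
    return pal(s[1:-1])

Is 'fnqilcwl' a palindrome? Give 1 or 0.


pal('fnqilcwl'): s[0]='f' != s[-1]='l' -> return 0
Result: 0 (not a palindrome)

0


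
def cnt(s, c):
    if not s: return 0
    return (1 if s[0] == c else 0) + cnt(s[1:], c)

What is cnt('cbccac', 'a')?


s[0]='c' != 'a' -> 0
s[0]='b' != 'a' -> 0
s[0]='c' != 'a' -> 0
s[0]='c' != 'a' -> 0
s[0]='a' == 'a' -> 1
s[0]='c' != 'a' -> 0
Sum: 0 + 0 + 0 + 0 + 1 + 0 = 1

1


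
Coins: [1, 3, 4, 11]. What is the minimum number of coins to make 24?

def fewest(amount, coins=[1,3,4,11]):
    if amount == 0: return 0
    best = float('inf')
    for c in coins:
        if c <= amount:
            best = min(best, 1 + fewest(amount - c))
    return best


Building up with DP:
fewest(0) = 0
fewest(1) = min(1+fewest(0)=1+0=1) = 1
fewest(2) = min(1+fewest(1)=1+1=2) = 2
fewest(3) = min(1+fewest(2)=1+2=3, 1+fewest(0)=1+0=1) = 1
fewest(4) = min(1+fewest(3)=1+1=2, 1+fewest(1)=1+1=2, 1+fewest(0)=1+0=1) = 1
fewest(5) = min(1+fewest(4)=1+1=2, 1+fewest(2)=1+2=3, 1+fewest(1)=1+1=2) = 2
fewest(6) = min(1+fewest(5)=1+2=3, 1+fewest(3)=1+1=2, 1+fewest(2)=1+2=3) = 2
fewest(7) = min(1+fewest(6)=1+2=3, 1+fewest(4)=1+1=2, 1+fewest(3)=1+1=2) = 2
fewest(8) = min(1+fewest(7)=1+2=3, 1+fewest(5)=1+2=3, 1+fewest(4)=1+1=2) = 2
fewest(9) = min(1+fewest(8)=1+2=3, 1+fewest(6)=1+2=3, 1+fewest(5)=1+2=3) = 3
fewest(10) = min(1+fewest(9)=1+3=4, 1+fewest(7)=1+2=3, 1+fewest(6)=1+2=3) = 3
fewest(11) = min(1+fewest(10)=1+3=4, 1+fewest(8)=1+2=3, 1+fewest(7)=1+2=3, 1+fewest(0)=1+0=1) = 1
fewest(12) = min(1+fewest(11)=1+1=2, 1+fewest(9)=1+3=4, 1+fewest(8)=1+2=3, 1+fewest(1)=1+1=2) = 2
fewest(13) = min(1+fewest(12)=1+2=3, 1+fewest(10)=1+3=4, 1+fewest(9)=1+3=4, 1+fewest(2)=1+2=3) = 3
fewest(14) = min(1+fewest(13)=1+3=4, 1+fewest(11)=1+1=2, 1+fewest(10)=1+3=4, 1+fewest(3)=1+1=2) = 2
fewest(15) = min(1+fewest(14)=1+2=3, 1+fewest(12)=1+2=3, 1+fewest(11)=1+1=2, 1+fewest(4)=1+1=2) = 2
fewest(16) = min(1+fewest(15)=1+2=3, 1+fewest(13)=1+3=4, 1+fewest(12)=1+2=3, 1+fewest(5)=1+2=3) = 3
fewest(17) = min(1+fewest(16)=1+3=4, 1+fewest(14)=1+2=3, 1+fewest(13)=1+3=4, 1+fewest(6)=1+2=3) = 3
fewest(18) = min(1+fewest(17)=1+3=4, 1+fewest(15)=1+2=3, 1+fewest(14)=1+2=3, 1+fewest(7)=1+2=3) = 3
fewest(19) = min(1+fewest(18)=1+3=4, 1+fewest(16)=1+3=4, 1+fewest(15)=1+2=3, 1+fewest(8)=1+2=3) = 3
fewest(20) = min(1+fewest(19)=1+3=4, 1+fewest(17)=1+3=4, 1+fewest(16)=1+3=4, 1+fewest(9)=1+3=4) = 4
fewest(21) = min(1+fewest(20)=1+4=5, 1+fewest(18)=1+3=4, 1+fewest(17)=1+3=4, 1+fewest(10)=1+3=4) = 4
fewest(22) = min(1+fewest(21)=1+4=5, 1+fewest(19)=1+3=4, 1+fewest(18)=1+3=4, 1+fewest(11)=1+1=2) = 2
fewest(23) = min(1+fewest(22)=1+2=3, 1+fewest(20)=1+4=5, 1+fewest(19)=1+3=4, 1+fewest(12)=1+2=3) = 3
fewest(24) = min(1+fewest(23)=1+3=4, 1+fewest(21)=1+4=5, 1+fewest(20)=1+4=5, 1+fewest(13)=1+3=4) = 4

4


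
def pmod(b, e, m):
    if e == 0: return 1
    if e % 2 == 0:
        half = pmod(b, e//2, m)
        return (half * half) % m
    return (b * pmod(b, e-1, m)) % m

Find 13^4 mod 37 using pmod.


pmod(13, 4, 37): e is even, compute pmod(13, 2, 37)
  pmod(13, 2, 37): e is even, compute pmod(13, 1, 37)
    pmod(13, 1, 37): e is odd, compute pmod(13, 0, 37)
      pmod(13, 0, 37) = 1
    (13 * 1) % 37 = 13
  half=13, (13*13) % 37 = 21
half=21, (21*21) % 37 = 34

34


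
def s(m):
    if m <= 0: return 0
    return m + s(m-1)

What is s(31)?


s(31)
= 31 + 30 + 29 + 28 + 27 + 26 + 25 + 24 + 23 + 22 + 21 + 20 + 19 + 18 + 17 + 16 + 15 + 14 + 13 + 12 + 11 + 10 + 9 + 8 + 7 + 6 + 5 + 4 + 3 + 2 + 1 + s(0)
= 31 + 30 + 29 + 28 + 27 + 26 + 25 + 24 + 23 + 22 + 21 + 20 + 19 + 18 + 17 + 16 + 15 + 14 + 13 + 12 + 11 + 10 + 9 + 8 + 7 + 6 + 5 + 4 + 3 + 2 + 1 + 0
= 496

496


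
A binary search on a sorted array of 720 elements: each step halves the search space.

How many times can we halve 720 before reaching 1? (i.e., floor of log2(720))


720 / 2 = 360
360 / 2 = 180
180 / 2 = 90
90 / 2 = 45
45 / 2 = 22
22 / 2 = 11
11 / 2 = 5
5 / 2 = 2
2 / 2 = 1
Reached 1 after 9 halvings

9


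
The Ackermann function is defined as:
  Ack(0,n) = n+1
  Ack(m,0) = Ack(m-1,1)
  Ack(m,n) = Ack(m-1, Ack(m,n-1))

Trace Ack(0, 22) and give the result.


Ack(0, 22) = 23
Result: Ack(0, 22) = 23

23


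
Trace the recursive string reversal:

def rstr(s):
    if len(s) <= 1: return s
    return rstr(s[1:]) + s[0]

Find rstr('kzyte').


rstr('kzyte') = rstr('zyte') + 'k'
rstr('zyte') = rstr('yte') + 'z'
rstr('yte') = rstr('te') + 'y'
rstr('te') = rstr('e') + 't'
rstr('e') = 'e'  (base case)
Concatenating: 'e' + 't' + 'y' + 'z' + 'k' = 'etyzk'

etyzk


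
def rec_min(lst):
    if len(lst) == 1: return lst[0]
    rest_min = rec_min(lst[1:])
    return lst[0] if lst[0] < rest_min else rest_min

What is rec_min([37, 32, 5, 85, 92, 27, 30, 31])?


rec_min([37, 32, 5, 85, 92, 27, 30, 31]): compare 37 with rec_min([32, 5, 85, 92, 27, 30, 31])
rec_min([32, 5, 85, 92, 27, 30, 31]): compare 32 with rec_min([5, 85, 92, 27, 30, 31])
rec_min([5, 85, 92, 27, 30, 31]): compare 5 with rec_min([85, 92, 27, 30, 31])
rec_min([85, 92, 27, 30, 31]): compare 85 with rec_min([92, 27, 30, 31])
rec_min([92, 27, 30, 31]): compare 92 with rec_min([27, 30, 31])
rec_min([27, 30, 31]): compare 27 with rec_min([30, 31])
rec_min([30, 31]): compare 30 with rec_min([31])
rec_min([31]) = 31  (base case)
Compare 30 with 31 -> 30
Compare 27 with 30 -> 27
Compare 92 with 27 -> 27
Compare 85 with 27 -> 27
Compare 5 with 27 -> 5
Compare 32 with 5 -> 5
Compare 37 with 5 -> 5

5


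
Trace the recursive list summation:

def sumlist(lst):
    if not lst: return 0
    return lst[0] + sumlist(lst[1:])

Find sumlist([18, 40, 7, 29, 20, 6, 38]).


sumlist([18, 40, 7, 29, 20, 6, 38]) = 18 + sumlist([40, 7, 29, 20, 6, 38])
sumlist([40, 7, 29, 20, 6, 38]) = 40 + sumlist([7, 29, 20, 6, 38])
sumlist([7, 29, 20, 6, 38]) = 7 + sumlist([29, 20, 6, 38])
sumlist([29, 20, 6, 38]) = 29 + sumlist([20, 6, 38])
sumlist([20, 6, 38]) = 20 + sumlist([6, 38])
sumlist([6, 38]) = 6 + sumlist([38])
sumlist([38]) = 38 + sumlist([])
sumlist([]) = 0  (base case)
Total: 18 + 40 + 7 + 29 + 20 + 6 + 38 + 0 = 158

158


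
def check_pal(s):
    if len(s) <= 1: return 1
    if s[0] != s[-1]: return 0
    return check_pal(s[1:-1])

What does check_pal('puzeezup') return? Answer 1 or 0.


check_pal('puzeezup'): s[0]='p' == s[-1]='p' -> check check_pal('uzeezu')
check_pal('uzeezu'): s[0]='u' == s[-1]='u' -> check check_pal('zeez')
check_pal('zeez'): s[0]='z' == s[-1]='z' -> check check_pal('ee')
check_pal('ee'): s[0]='e' == s[-1]='e' -> check check_pal('')
check_pal(''): len <= 1 -> return 1  (base case)
Result: 1 (palindrome)

1


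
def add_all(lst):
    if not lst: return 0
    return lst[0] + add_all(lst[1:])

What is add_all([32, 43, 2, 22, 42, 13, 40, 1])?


add_all([32, 43, 2, 22, 42, 13, 40, 1]) = 32 + add_all([43, 2, 22, 42, 13, 40, 1])
add_all([43, 2, 22, 42, 13, 40, 1]) = 43 + add_all([2, 22, 42, 13, 40, 1])
add_all([2, 22, 42, 13, 40, 1]) = 2 + add_all([22, 42, 13, 40, 1])
add_all([22, 42, 13, 40, 1]) = 22 + add_all([42, 13, 40, 1])
add_all([42, 13, 40, 1]) = 42 + add_all([13, 40, 1])
add_all([13, 40, 1]) = 13 + add_all([40, 1])
add_all([40, 1]) = 40 + add_all([1])
add_all([1]) = 1 + add_all([])
add_all([]) = 0  (base case)
Total: 32 + 43 + 2 + 22 + 42 + 13 + 40 + 1 + 0 = 195

195


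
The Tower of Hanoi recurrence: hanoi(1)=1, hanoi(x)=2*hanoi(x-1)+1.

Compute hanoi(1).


hanoi(1) = 1  (base case)

1


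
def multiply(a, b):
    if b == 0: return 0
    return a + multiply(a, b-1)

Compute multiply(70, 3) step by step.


multiply(70, 3) = 70 + multiply(70, 2)
multiply(70, 2) = 70 + multiply(70, 1)
multiply(70, 1) = 70 + multiply(70, 0)
multiply(70, 0) = 0  (base case)
Total: 70 + 70 + 70 + 0 = 210

210


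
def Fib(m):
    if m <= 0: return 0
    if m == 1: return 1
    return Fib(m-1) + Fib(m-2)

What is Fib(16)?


Computing Fib(16) bottom-up:
Fib(0) = 0
Fib(1) = 1
Fib(2) = Fib(1) + Fib(0) = 1 + 0 = 1
Fib(3) = Fib(2) + Fib(1) = 1 + 1 = 2
Fib(4) = Fib(3) + Fib(2) = 2 + 1 = 3
Fib(5) = Fib(4) + Fib(3) = 3 + 2 = 5
Fib(6) = Fib(5) + Fib(4) = 5 + 3 = 8
Fib(7) = Fib(6) + Fib(5) = 8 + 5 = 13
Fib(8) = Fib(7) + Fib(6) = 13 + 8 = 21
Fib(9) = Fib(8) + Fib(7) = 21 + 13 = 34
Fib(10) = Fib(9) + Fib(8) = 34 + 21 = 55
Fib(11) = Fib(10) + Fib(9) = 55 + 34 = 89
Fib(12) = Fib(11) + Fib(10) = 89 + 55 = 144
Fib(13) = Fib(12) + Fib(11) = 144 + 89 = 233
Fib(14) = Fib(13) + Fib(12) = 233 + 144 = 377
Fib(15) = Fib(14) + Fib(13) = 377 + 233 = 610
Fib(16) = Fib(15) + Fib(14) = 610 + 377 = 987

987


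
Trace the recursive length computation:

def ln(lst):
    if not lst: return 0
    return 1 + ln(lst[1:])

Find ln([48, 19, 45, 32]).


ln([48, 19, 45, 32]) = 1 + ln([19, 45, 32])
ln([19, 45, 32]) = 1 + ln([45, 32])
ln([45, 32]) = 1 + ln([32])
ln([32]) = 1 + ln([])
ln([]) = 0  (base case)
Unwinding: 1 + 1 + 1 + 1 + 0 = 4

4


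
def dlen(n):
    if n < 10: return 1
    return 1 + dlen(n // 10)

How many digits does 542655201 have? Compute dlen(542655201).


dlen(542655201) = 1 + dlen(54265520)
dlen(54265520) = 1 + dlen(5426552)
dlen(5426552) = 1 + dlen(542655)
dlen(542655) = 1 + dlen(54265)
dlen(54265) = 1 + dlen(5426)
dlen(5426) = 1 + dlen(542)
dlen(542) = 1 + dlen(54)
dlen(54) = 1 + dlen(5)
dlen(5) = 1  (base case: 5 < 10)
Unwinding: 1 + 1 + 1 + 1 + 1 + 1 + 1 + 1 + 1 = 9

9


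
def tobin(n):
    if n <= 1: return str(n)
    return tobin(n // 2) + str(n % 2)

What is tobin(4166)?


tobin(4166) = tobin(2083) + '0'
tobin(2083) = tobin(1041) + '1'
tobin(1041) = tobin(520) + '1'
tobin(520) = tobin(260) + '0'
tobin(260) = tobin(130) + '0'
tobin(130) = tobin(65) + '0'
tobin(65) = tobin(32) + '1'
tobin(32) = tobin(16) + '0'
tobin(16) = tobin(8) + '0'
tobin(8) = tobin(4) + '0'
tobin(4) = tobin(2) + '0'
tobin(2) = tobin(1) + '0'
tobin(1) = '1'  (base case)
Concatenating: '1' + '0' + '0' + '0' + '0' + '0' + '1' + '0' + '0' + '0' + '1' + '1' + '0' = '1000001000110'

1000001000110


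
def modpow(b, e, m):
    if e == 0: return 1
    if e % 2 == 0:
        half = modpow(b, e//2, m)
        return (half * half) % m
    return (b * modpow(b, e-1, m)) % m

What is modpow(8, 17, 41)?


modpow(8, 17, 41): e is odd, compute modpow(8, 16, 41)
  modpow(8, 16, 41): e is even, compute modpow(8, 8, 41)
    modpow(8, 8, 41): e is even, compute modpow(8, 4, 41)
      modpow(8, 4, 41): e is even, compute modpow(8, 2, 41)
        modpow(8, 2, 41): e is even, compute modpow(8, 1, 41)
          modpow(8, 1, 41): e is odd, compute modpow(8, 0, 41)
          modpow(8, 0, 41) = 1
          (8 * 1) % 41 = 8
        half=8, (8*8) % 41 = 23
      half=23, (23*23) % 41 = 37
    half=37, (37*37) % 41 = 16
  half=16, (16*16) % 41 = 10
(8 * 10) % 41 = 39

39


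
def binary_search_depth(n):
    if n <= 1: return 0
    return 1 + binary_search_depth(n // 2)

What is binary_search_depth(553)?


553 / 2 = 276
276 / 2 = 138
138 / 2 = 69
69 / 2 = 34
34 / 2 = 17
17 / 2 = 8
8 / 2 = 4
4 / 2 = 2
2 / 2 = 1
Reached 1 after 9 halvings

9


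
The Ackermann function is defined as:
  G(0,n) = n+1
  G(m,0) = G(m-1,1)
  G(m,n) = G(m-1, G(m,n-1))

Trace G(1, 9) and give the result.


G(1, 9) = G(0, G(1, 8))
  G(1, 8) = G(0, G(1, 7))
    G(1, 7) = G(0, G(1, 6))
      G(1, 6) = G(0, G(1, 5))
        G(1, 5) = G(0, G(1, 4))
          G(1, 4) = G(0, G(1, 3))
          G(1, 3) = G(0, G(1, 2))
          G(1, 2) = G(0, G(1, 1))
          G(1, 1) = G(0, G(1, 0))
          G(1, 0) = G(0, 1)
          G(0, 1) = 2
            = G(0, 2)
          G(0, 2) = 3
            = G(0, 3)
          G(0, 3) = 4
            = G(0, 4)
          G(0, 4) = 5
            = G(0, 5)
          G(0, 5) = 6
          = G(0, 6)
          G(0, 6) = 7
        = G(0, 7)
        G(0, 7) = 8
      = G(0, 8)
      G(0, 8) = 9
... (trace truncated)
Result: G(1, 9) = 11

11


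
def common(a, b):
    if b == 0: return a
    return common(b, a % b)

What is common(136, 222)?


common(136, 222) = common(222, 136)
common(222, 136) = common(136, 86)
common(136, 86) = common(86, 50)
common(86, 50) = common(50, 36)
common(50, 36) = common(36, 14)
common(36, 14) = common(14, 8)
common(14, 8) = common(8, 6)
common(8, 6) = common(6, 2)
common(6, 2) = common(2, 0)
common(2, 0) = 2  (base case)

2


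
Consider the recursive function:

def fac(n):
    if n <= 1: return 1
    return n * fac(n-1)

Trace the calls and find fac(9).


fac(9)
= 9 * fac(8)
= 9 * 8 * fac(7)
= 9 * 8 * 7 * fac(6)
= 9 * 8 * 7 * 6 * fac(5)
= 9 * 8 * 7 * 6 * 5 * fac(4)
= 9 * 8 * 7 * 6 * 5 * 4 * fac(3)
= 9 * 8 * 7 * 6 * 5 * 4 * 3 * fac(2)
= 9 * 8 * 7 * 6 * 5 * 4 * 3 * 2 * fac(1)
= 9 * 8 * 7 * 6 * 5 * 4 * 3 * 2 * 1
= 362880

362880


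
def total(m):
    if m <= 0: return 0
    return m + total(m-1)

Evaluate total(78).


total(78)
= 78 + 77 + 76 + 75 + 74 + 73 + 72 + 71 + 70 + 69 + 68 + 67 + 66 + 65 + 64 + 63 + 62 + 61 + 60 + 59 + 58 + 57 + 56 + 55 + 54 + 53 + 52 + 51 + 50 + 49 + 48 + 47 + 46 + 45 + 44 + 43 + 42 + 41 + 40 + 39 + 38 + 37 + 36 + 35 + 34 + 33 + 32 + 31 + 30 + 29 + 28 + 27 + 26 + 25 + 24 + 23 + 22 + 21 + 20 + 19 + 18 + 17 + 16 + 15 + 14 + 13 + 12 + 11 + 10 + 9 + 8 + 7 + 6 + 5 + 4 + 3 + 2 + 1 + total(0)
= 78 + 77 + 76 + 75 + 74 + 73 + 72 + 71 + 70 + 69 + 68 + 67 + 66 + 65 + 64 + 63 + 62 + 61 + 60 + 59 + 58 + 57 + 56 + 55 + 54 + 53 + 52 + 51 + 50 + 49 + 48 + 47 + 46 + 45 + 44 + 43 + 42 + 41 + 40 + 39 + 38 + 37 + 36 + 35 + 34 + 33 + 32 + 31 + 30 + 29 + 28 + 27 + 26 + 25 + 24 + 23 + 22 + 21 + 20 + 19 + 18 + 17 + 16 + 15 + 14 + 13 + 12 + 11 + 10 + 9 + 8 + 7 + 6 + 5 + 4 + 3 + 2 + 1 + 0
= 3081

3081


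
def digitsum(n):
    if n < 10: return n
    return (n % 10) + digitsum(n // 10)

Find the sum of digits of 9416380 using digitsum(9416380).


digitsum(9416380) = 0 + digitsum(941638)
digitsum(941638) = 8 + digitsum(94163)
digitsum(94163) = 3 + digitsum(9416)
digitsum(9416) = 6 + digitsum(941)
digitsum(941) = 1 + digitsum(94)
digitsum(94) = 4 + digitsum(9)
digitsum(9) = 9  (base case)
Total: 0 + 8 + 3 + 6 + 1 + 4 + 9 = 31

31


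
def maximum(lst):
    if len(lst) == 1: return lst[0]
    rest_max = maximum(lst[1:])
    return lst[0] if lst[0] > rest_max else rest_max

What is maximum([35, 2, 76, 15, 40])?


maximum([35, 2, 76, 15, 40]): compare 35 with maximum([2, 76, 15, 40])
maximum([2, 76, 15, 40]): compare 2 with maximum([76, 15, 40])
maximum([76, 15, 40]): compare 76 with maximum([15, 40])
maximum([15, 40]): compare 15 with maximum([40])
maximum([40]) = 40  (base case)
Compare 15 with 40 -> 40
Compare 76 with 40 -> 76
Compare 2 with 76 -> 76
Compare 35 with 76 -> 76

76


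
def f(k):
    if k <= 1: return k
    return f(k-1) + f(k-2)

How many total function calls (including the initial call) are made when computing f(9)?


Let C(n) = total calls for f(n)
C(0) = 1, C(1) = 1
C(2) = 1 + C(1) + C(0) = 1 + 1 + 1 = 3
C(3) = 1 + C(2) + C(1) = 1 + 3 + 1 = 5
C(4) = 1 + C(3) + C(2) = 1 + 5 + 3 = 9
C(5) = 1 + C(4) + C(3) = 1 + 9 + 5 = 15
C(6) = 1 + C(5) + C(4) = 1 + 15 + 9 = 25
C(7) = 1 + C(6) + C(5) = 1 + 25 + 15 = 41
C(8) = 1 + C(7) + C(6) = 1 + 41 + 25 = 67
C(9) = 1 + C(8) + C(7) = 1 + 67 + 41 = 109

109


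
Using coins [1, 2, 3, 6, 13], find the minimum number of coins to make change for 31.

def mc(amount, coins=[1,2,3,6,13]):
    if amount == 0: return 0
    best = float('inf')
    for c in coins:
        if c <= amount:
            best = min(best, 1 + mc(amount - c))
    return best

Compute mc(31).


Building up with DP:
mc(0) = 0
mc(1) = min(1+mc(0)=1+0=1) = 1
mc(2) = min(1+mc(1)=1+1=2, 1+mc(0)=1+0=1) = 1
mc(3) = min(1+mc(2)=1+1=2, 1+mc(1)=1+1=2, 1+mc(0)=1+0=1) = 1
mc(4) = min(1+mc(3)=1+1=2, 1+mc(2)=1+1=2, 1+mc(1)=1+1=2) = 2
mc(5) = min(1+mc(4)=1+2=3, 1+mc(3)=1+1=2, 1+mc(2)=1+1=2) = 2
mc(6) = min(1+mc(5)=1+2=3, 1+mc(4)=1+2=3, 1+mc(3)=1+1=2, 1+mc(0)=1+0=1) = 1
mc(7) = min(1+mc(6)=1+1=2, 1+mc(5)=1+2=3, 1+mc(4)=1+2=3, 1+mc(1)=1+1=2) = 2
mc(8) = min(1+mc(7)=1+2=3, 1+mc(6)=1+1=2, 1+mc(5)=1+2=3, 1+mc(2)=1+1=2) = 2
mc(9) = min(1+mc(8)=1+2=3, 1+mc(7)=1+2=3, 1+mc(6)=1+1=2, 1+mc(3)=1+1=2) = 2
mc(10) = min(1+mc(9)=1+2=3, 1+mc(8)=1+2=3, 1+mc(7)=1+2=3, 1+mc(4)=1+2=3) = 3
mc(11) = min(1+mc(10)=1+3=4, 1+mc(9)=1+2=3, 1+mc(8)=1+2=3, 1+mc(5)=1+2=3) = 3
mc(12) = min(1+mc(11)=1+3=4, 1+mc(10)=1+3=4, 1+mc(9)=1+2=3, 1+mc(6)=1+1=2) = 2
mc(13) = min(1+mc(12)=1+2=3, 1+mc(11)=1+3=4, 1+mc(10)=1+3=4, 1+mc(7)=1+2=3, 1+mc(0)=1+0=1) = 1
mc(14) = min(1+mc(13)=1+1=2, 1+mc(12)=1+2=3, 1+mc(11)=1+3=4, 1+mc(8)=1+2=3, 1+mc(1)=1+1=2) = 2
mc(15) = min(1+mc(14)=1+2=3, 1+mc(13)=1+1=2, 1+mc(12)=1+2=3, 1+mc(9)=1+2=3, 1+mc(2)=1+1=2) = 2
mc(16) = min(1+mc(15)=1+2=3, 1+mc(14)=1+2=3, 1+mc(13)=1+1=2, 1+mc(10)=1+3=4, 1+mc(3)=1+1=2) = 2
mc(17) = min(1+mc(16)=1+2=3, 1+mc(15)=1+2=3, 1+mc(14)=1+2=3, 1+mc(11)=1+3=4, 1+mc(4)=1+2=3) = 3
mc(18) = min(1+mc(17)=1+3=4, 1+mc(16)=1+2=3, 1+mc(15)=1+2=3, 1+mc(12)=1+2=3, 1+mc(5)=1+2=3) = 3
mc(19) = min(1+mc(18)=1+3=4, 1+mc(17)=1+3=4, 1+mc(16)=1+2=3, 1+mc(13)=1+1=2, 1+mc(6)=1+1=2) = 2
mc(20) = min(1+mc(19)=1+2=3, 1+mc(18)=1+3=4, 1+mc(17)=1+3=4, 1+mc(14)=1+2=3, 1+mc(7)=1+2=3) = 3
mc(21) = min(1+mc(20)=1+3=4, 1+mc(19)=1+2=3, 1+mc(18)=1+3=4, 1+mc(15)=1+2=3, 1+mc(8)=1+2=3) = 3
mc(22) = min(1+mc(21)=1+3=4, 1+mc(20)=1+3=4, 1+mc(19)=1+2=3, 1+mc(16)=1+2=3, 1+mc(9)=1+2=3) = 3
mc(23) = min(1+mc(22)=1+3=4, 1+mc(21)=1+3=4, 1+mc(20)=1+3=4, 1+mc(17)=1+3=4, 1+mc(10)=1+3=4) = 4
mc(24) = min(1+mc(23)=1+4=5, 1+mc(22)=1+3=4, 1+mc(21)=1+3=4, 1+mc(18)=1+3=4, 1+mc(11)=1+3=4) = 4
mc(25) = min(1+mc(24)=1+4=5, 1+mc(23)=1+4=5, 1+mc(22)=1+3=4, 1+mc(19)=1+2=3, 1+mc(12)=1+2=3) = 3
mc(26) = min(1+mc(25)=1+3=4, 1+mc(24)=1+4=5, 1+mc(23)=1+4=5, 1+mc(20)=1+3=4, 1+mc(13)=1+1=2) = 2
mc(27) = min(1+mc(26)=1+2=3, 1+mc(25)=1+3=4, 1+mc(24)=1+4=5, 1+mc(21)=1+3=4, 1+mc(14)=1+2=3) = 3
mc(28) = min(1+mc(27)=1+3=4, 1+mc(26)=1+2=3, 1+mc(25)=1+3=4, 1+mc(22)=1+3=4, 1+mc(15)=1+2=3) = 3
mc(29) = min(1+mc(28)=1+3=4, 1+mc(27)=1+3=4, 1+mc(26)=1+2=3, 1+mc(23)=1+4=5, 1+mc(16)=1+2=3) = 3
mc(30) = min(1+mc(29)=1+3=4, 1+mc(28)=1+3=4, 1+mc(27)=1+3=4, 1+mc(24)=1+4=5, 1+mc(17)=1+3=4) = 4
mc(31) = min(1+mc(30)=1+4=5, 1+mc(29)=1+3=4, 1+mc(28)=1+3=4, 1+mc(25)=1+3=4, 1+mc(18)=1+3=4) = 4

4


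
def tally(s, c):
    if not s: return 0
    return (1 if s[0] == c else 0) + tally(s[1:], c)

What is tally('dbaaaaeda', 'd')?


s[0]='d' == 'd' -> 1
s[0]='b' != 'd' -> 0
s[0]='a' != 'd' -> 0
s[0]='a' != 'd' -> 0
s[0]='a' != 'd' -> 0
s[0]='a' != 'd' -> 0
s[0]='e' != 'd' -> 0
s[0]='d' == 'd' -> 1
s[0]='a' != 'd' -> 0
Sum: 1 + 0 + 0 + 0 + 0 + 0 + 0 + 1 + 0 = 2

2


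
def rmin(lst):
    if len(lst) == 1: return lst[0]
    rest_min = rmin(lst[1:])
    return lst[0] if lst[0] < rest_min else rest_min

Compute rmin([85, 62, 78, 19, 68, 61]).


rmin([85, 62, 78, 19, 68, 61]): compare 85 with rmin([62, 78, 19, 68, 61])
rmin([62, 78, 19, 68, 61]): compare 62 with rmin([78, 19, 68, 61])
rmin([78, 19, 68, 61]): compare 78 with rmin([19, 68, 61])
rmin([19, 68, 61]): compare 19 with rmin([68, 61])
rmin([68, 61]): compare 68 with rmin([61])
rmin([61]) = 61  (base case)
Compare 68 with 61 -> 61
Compare 19 with 61 -> 19
Compare 78 with 19 -> 19
Compare 62 with 19 -> 19
Compare 85 with 19 -> 19

19


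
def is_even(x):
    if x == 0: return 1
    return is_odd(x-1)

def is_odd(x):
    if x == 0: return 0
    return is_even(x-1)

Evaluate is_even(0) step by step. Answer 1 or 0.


is_even(0) = 1  (base case)
Result: 1

1


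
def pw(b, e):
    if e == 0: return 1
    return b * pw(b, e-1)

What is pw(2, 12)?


pw(2, 12)
= 2 * pw(2, 11)
= 2 * 2 * pw(2, 10)
= 2 * 2 * 2 * pw(2, 9)
= 2 * 2 * 2 * 2 * pw(2, 8)
= 2 * 2 * 2 * 2 * 2 * pw(2, 7)
= 2 * 2 * 2 * 2 * 2 * 2 * pw(2, 6)
= 2 * 2 * 2 * 2 * 2 * 2 * 2 * pw(2, 5)
= 2 * 2 * 2 * 2 * 2 * 2 * 2 * 2 * pw(2, 4)
= 2 * 2 * 2 * 2 * 2 * 2 * 2 * 2 * 2 * pw(2, 3)
= 2 * 2 * 2 * 2 * 2 * 2 * 2 * 2 * 2 * 2 * pw(2, 2)
= 2 * 2 * 2 * 2 * 2 * 2 * 2 * 2 * 2 * 2 * 2 * pw(2, 1)
= 2 * 2 * 2 * 2 * 2 * 2 * 2 * 2 * 2 * 2 * 2 * 2 * pw(2, 0)
= 2 * 2 * 2 * 2 * 2 * 2 * 2 * 2 * 2 * 2 * 2 * 2 * 1
= 4096

4096


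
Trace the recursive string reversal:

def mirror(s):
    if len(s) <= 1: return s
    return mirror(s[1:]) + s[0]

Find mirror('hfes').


mirror('hfes') = mirror('fes') + 'h'
mirror('fes') = mirror('es') + 'f'
mirror('es') = mirror('s') + 'e'
mirror('s') = 's'  (base case)
Concatenating: 's' + 'e' + 'f' + 'h' = 'sefh'

sefh


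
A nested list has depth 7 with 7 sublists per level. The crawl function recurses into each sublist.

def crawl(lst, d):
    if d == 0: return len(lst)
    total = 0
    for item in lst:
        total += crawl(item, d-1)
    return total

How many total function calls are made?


At depth 0 (root): 1 call
At depth 1: each of 1 parents calls crawl on 7 children = 7 calls
At depth 2: each of 7 parents calls crawl on 7 children = 49 calls
At depth 3: each of 49 parents calls crawl on 7 children = 343 calls
At depth 4: each of 343 parents calls crawl on 7 children = 2401 calls
At depth 5: each of 2401 parents calls crawl on 7 children = 16807 calls
At depth 6: each of 16807 parents calls crawl on 7 children = 117649 calls
At depth 7: each of 117649 parents calls crawl on 7 children = 823543 calls
Total: 1 + 7 + 49 + 343 + 2401 + 16807 + 117649 + 823543 = 960800

960800
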